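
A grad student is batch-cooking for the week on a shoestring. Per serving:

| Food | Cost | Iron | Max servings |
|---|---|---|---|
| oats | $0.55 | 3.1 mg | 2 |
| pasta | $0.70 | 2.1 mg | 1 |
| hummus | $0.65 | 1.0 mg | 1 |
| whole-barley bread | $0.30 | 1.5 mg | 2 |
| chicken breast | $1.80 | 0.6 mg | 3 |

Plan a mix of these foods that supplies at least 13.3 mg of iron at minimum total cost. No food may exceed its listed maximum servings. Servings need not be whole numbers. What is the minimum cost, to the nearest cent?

Cost per mg of iron: oats $0.1774, whole-barley bread $0.2000, pasta $0.3333, hummus $0.6500, chicken breast $3.0000.
Take 2 servings of oats: +6.2 mg iron for $1.10 (total $1.10, still need 7.1 mg).
Take 2 servings of whole-barley bread: +3.0 mg iron for $0.60 (total $1.70, still need 4.1 mg).
Take 1 serving of pasta: +2.1 mg iron for $0.70 (total $2.40, still need 2.0 mg).
Take 1 serving of hummus: +1.0 mg iron for $0.65 (total $3.05, still need 1.0 mg).
Take 1.667 servings of chicken breast: +1.0 mg iron for $3.00 (total $6.05, still need 0.0 mg).
Greedy by cheapest-per-mg is optimal for a single linear constraint, so the minimum cost is $6.05.

$6.05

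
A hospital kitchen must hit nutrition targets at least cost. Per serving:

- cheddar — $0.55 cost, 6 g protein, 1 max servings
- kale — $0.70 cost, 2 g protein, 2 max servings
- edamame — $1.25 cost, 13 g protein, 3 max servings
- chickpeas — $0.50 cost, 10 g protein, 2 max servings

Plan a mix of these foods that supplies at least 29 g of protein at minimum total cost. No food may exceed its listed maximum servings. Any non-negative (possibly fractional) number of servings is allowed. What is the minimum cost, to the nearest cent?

Cost per g of protein: chickpeas $0.0500, cheddar $0.0917, edamame $0.0962, kale $0.3500.
Take 2 servings of chickpeas: +20.0 g protein for $1.00 (total $1.00, still need 9.0 g).
Take 1 serving of cheddar: +6.0 g protein for $0.55 (total $1.55, still need 3.0 g).
Take 0.2308 servings of edamame: +3.0 g protein for $0.29 (total $1.84, still need 0.0 g).
Filling from the cheapest source first is optimal under one linear minimum: $1.84.

$1.84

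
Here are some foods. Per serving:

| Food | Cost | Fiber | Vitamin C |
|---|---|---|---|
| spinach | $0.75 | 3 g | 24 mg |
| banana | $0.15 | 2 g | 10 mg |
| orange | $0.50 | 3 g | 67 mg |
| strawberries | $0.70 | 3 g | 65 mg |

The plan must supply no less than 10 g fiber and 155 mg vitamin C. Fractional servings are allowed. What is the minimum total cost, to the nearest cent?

$1.31

Check every corner: each single food scaled to meet both minima, and each pair solved so both constraints bind.
spinach only: max(10/3, 155/24) = 6.458 servings → $4.84.
banana only: max(10/2, 155/10) = 15.5 servings → $2.33.
orange only: max(10/3, 155/67) = 3.333 servings → $1.67.
strawberries only: max(10/3, 155/65) = 3.333 servings → $2.33.
spinach + banana: the both-tight solution has a negative serving — not a feasible corner.
spinach + orange with both tight: 1.589 servings and 1.744 servings → $2.06.
spinach + strawberries with both tight: 1.504 servings and 1.829 servings → $2.41.
banana + orange with both tight: 1.971 servings and 2.019 servings → $1.31.
banana + strawberries with both tight: 1.85 servings and 2.1 servings → $1.75.
orange + strawberries: intersection lies outside the first quadrant.
So the least-cost plan costs $1.31.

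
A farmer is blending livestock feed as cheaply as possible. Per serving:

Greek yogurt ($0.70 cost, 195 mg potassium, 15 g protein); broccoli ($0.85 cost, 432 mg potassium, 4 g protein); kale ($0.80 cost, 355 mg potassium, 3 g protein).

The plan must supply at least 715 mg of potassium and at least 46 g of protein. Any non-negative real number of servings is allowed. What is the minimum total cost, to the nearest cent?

$2.35

Greek yogurt only: max(715/195, 46/15) = 3.667 servings → $2.57.
broccoli only: max(715/432, 46/4) = 11.5 servings → $9.78.
kale only: max(715/355, 46/3) = 15.33 servings → $12.27.
Greek yogurt + broccoli with both tight: 2.985 servings and 0.3079 servings → $2.35.
Greek yogurt + kale with both tight: 2.993 servings and 0.3703 servings → $2.39.
broccoli + kale: intersection lies outside the first quadrant.
So the least-cost plan costs $2.35.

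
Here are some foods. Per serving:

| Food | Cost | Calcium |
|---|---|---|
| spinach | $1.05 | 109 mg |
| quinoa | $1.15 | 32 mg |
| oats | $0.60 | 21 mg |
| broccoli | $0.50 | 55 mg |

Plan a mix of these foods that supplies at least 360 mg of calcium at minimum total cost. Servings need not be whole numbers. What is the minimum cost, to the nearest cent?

$3.27

Cost per mg of calcium: broccoli $0.0091, spinach $0.0096, oats $0.0286, quinoa $0.0359.
With no serving limits, use only broccoli: 360 mg / 55 mg = 6.545 servings × $0.50 = $3.27.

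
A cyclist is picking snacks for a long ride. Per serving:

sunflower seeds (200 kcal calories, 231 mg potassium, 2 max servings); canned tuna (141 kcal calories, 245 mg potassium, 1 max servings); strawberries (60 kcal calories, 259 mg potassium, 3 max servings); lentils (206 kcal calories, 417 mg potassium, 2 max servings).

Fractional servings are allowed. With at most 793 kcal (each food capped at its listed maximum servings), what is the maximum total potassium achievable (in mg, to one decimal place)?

1925.3 mg

Potassium per kcal: strawberries 4.317, lentils 2.024, canned tuna 1.738, sunflower seeds 1.155.
Take 3 servings of strawberries: uses 180 kcal, +777.0 mg potassium (running total 777.0 mg).
Take 2 servings of lentils: uses 412 kcal, +834.0 mg potassium (running total 1611.0 mg).
Take 1 serving of canned tuna: uses 141 kcal, +245.0 mg potassium (running total 1856.0 mg).
Take 0.3 servings of sunflower seeds: uses 60 kcal, +69.3 mg potassium (running total 1925.3 mg).
Greedy by best ratio exhausts the calories allowance optimally: 1925.3 mg.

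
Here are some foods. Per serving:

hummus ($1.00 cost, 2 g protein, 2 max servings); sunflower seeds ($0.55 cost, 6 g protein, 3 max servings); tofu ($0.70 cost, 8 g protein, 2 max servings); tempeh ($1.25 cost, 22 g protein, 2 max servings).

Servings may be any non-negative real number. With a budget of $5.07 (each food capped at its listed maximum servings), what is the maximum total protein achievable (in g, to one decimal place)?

Protein per dollar: tempeh 17.6, tofu 11.43, sunflower seeds 10.91, hummus 2.
Take 2 servings of tempeh: spends $2.50, +44.0 g protein (running total 44.0 g).
Take 2 servings of tofu: spends $1.40, +16.0 g protein (running total 60.0 g).
Take 2.127 servings of sunflower seeds: spends $1.17, +12.8 g protein (running total 72.8 g).
Filling greedily by protein-per-dollar is optimal for one linear limit, giving 72.8 g.

72.8 g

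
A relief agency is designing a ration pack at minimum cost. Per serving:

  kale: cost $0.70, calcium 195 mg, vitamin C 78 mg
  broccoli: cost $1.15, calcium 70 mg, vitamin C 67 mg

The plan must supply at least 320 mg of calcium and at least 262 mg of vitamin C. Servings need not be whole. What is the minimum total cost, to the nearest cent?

$2.35

A basic optimal solution has at most two foods positive. Try each food alone and each pair with both targets met exactly.
kale only: max(320/195, 262/78) = 3.359 servings → $2.35.
broccoli only: max(320/70, 262/67) = 4.571 servings → $5.26.
kale + broccoli with both tight: 0.4076 servings and 3.436 servings → $4.24.
Cheapest feasible corner: $2.35.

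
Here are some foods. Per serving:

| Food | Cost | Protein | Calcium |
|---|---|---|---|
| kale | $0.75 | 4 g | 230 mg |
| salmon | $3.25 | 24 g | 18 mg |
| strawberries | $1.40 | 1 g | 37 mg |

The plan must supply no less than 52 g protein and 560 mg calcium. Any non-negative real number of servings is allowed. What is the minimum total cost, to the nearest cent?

$7.52

Compare the cost at each extreme point of the feasible region.
kale only: max(52/4, 560/230) = 13 servings → $9.75.
salmon only: max(52/24, 560/18) = 31.11 servings → $101.11.
strawberries only: max(52/1, 560/37) = 52 servings → $72.80.
kale + salmon with both tight: 2.295 servings and 1.784 servings → $7.52.
kale + strawberries with both targets exact would need a negative amount; discard.
salmon + strawberries with both tight: 1.568 servings and 14.37 servings → $25.22.
So the least-cost plan costs $7.52.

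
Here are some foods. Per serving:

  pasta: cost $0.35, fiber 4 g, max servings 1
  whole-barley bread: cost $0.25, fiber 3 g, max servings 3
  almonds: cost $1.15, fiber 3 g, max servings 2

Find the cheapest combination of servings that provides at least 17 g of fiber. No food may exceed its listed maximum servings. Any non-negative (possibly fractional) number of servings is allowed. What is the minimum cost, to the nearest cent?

Cost per g of fiber: whole-barley bread $0.0833, pasta $0.0875, almonds $0.3833.
Take 3 servings of whole-barley bread: +9.0 g fiber for $0.75 (total $0.75, still need 8.0 g).
Take 1 serving of pasta: +4.0 g fiber for $0.35 (total $1.10, still need 4.0 g).
Take 1.333 servings of almonds: +4.0 g fiber for $1.53 (total $2.63, still need 0.0 g).
Greedy by cheapest-per-g is optimal for a single linear constraint, so the minimum cost is $2.63.

$2.63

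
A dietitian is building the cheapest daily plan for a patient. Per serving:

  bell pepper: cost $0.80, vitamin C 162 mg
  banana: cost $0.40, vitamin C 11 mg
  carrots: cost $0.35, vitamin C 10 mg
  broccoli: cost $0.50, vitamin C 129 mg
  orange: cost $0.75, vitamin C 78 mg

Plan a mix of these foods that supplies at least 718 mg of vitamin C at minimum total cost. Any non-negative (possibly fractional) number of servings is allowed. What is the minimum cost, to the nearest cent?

$2.78

Cost per mg of vitamin C: broccoli $0.0039, bell pepper $0.0049, orange $0.0096, carrots $0.0350, banana $0.0364.
With no serving limits, use only broccoli: 718 mg / 129 mg = 5.566 servings × $0.50 = $2.78.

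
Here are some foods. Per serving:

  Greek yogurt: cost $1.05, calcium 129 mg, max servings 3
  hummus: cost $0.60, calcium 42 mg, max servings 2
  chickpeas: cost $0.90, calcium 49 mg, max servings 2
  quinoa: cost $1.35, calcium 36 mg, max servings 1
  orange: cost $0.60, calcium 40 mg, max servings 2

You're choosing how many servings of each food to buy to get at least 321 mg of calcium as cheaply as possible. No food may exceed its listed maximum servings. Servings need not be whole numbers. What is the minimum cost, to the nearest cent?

Cost per mg of calcium: Greek yogurt $0.0081, hummus $0.0143, orange $0.0150, chickpeas $0.0184, quinoa $0.0375.
Take 2.488 servings of Greek yogurt: +321.0 mg calcium for $2.61 (total $2.61, still need 0.0 mg).
Greedy by cheapest-per-mg is optimal for a single linear constraint, so the minimum cost is $2.61.

$2.61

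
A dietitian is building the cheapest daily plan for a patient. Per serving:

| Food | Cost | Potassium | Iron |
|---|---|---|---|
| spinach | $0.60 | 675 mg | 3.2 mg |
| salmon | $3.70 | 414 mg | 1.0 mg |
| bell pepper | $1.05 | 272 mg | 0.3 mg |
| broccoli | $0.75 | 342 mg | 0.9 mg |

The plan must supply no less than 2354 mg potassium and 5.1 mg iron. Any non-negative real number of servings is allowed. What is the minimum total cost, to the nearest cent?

Compare the cost at each extreme point of the feasible region.
spinach only: max(2354/675, 5.1/3.2) = 3.487 servings → $2.09.
salmon only: max(2354/414, 5.1/1.0) = 5.686 servings → $21.04.
bell pepper only: max(2354/272, 5.1/0.3) = 17 servings → $17.85.
broccoli only: max(2354/342, 5.1/0.9) = 6.883 servings → $5.16.
spinach + salmon with both targets exact would need a negative amount; discard.
spinach + bell pepper with both tight: 1.02 servings and 6.124 servings → $7.04.
spinach + broccoli with both targets exact would need a negative amount; discard.
salmon + bell pepper with both tight: 4.608 servings and 1.641 servings → $18.77.
salmon + broccoli with both targets exact would need a negative amount; discard.
bell pepper + broccoli with both tight: 2.633 servings and 4.789 servings → $6.36.
Cheapest feasible corner: $2.09.

$2.09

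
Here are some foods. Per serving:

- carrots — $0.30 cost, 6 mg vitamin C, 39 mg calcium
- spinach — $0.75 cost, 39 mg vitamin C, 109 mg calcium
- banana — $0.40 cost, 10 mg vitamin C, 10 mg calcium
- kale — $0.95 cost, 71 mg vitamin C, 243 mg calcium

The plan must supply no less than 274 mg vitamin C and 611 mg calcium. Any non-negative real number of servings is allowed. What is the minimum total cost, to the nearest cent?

$3.67

The cheapest plan sits at a corner of the feasible region — with two constraints it uses at most two foods.
carrots only: max(274/6, 611/39) = 45.67 servings → $13.70.
spinach only: max(274/39, 611/109) = 7.026 servings → $5.27.
banana only: max(274/10, 611/10) = 61.1 servings → $24.44.
kale only: max(274/71, 611/243) = 3.859 servings → $3.67.
carrots + spinach: the both-tight solution has a negative serving — not a feasible corner.
carrots + banana with both tight: 10.21 servings and 21.27 servings → $11.57.
carrots + kale: intersection lies outside the first quadrant.
spinach + banana with both tight: 4.814 servings and 8.624 servings → $7.06.
spinach + kale: the both-tight solution has a negative serving — not a feasible corner.
banana + kale with both tight: 13.49 servings and 1.959 servings → $7.26.
So the least-cost plan costs $3.67.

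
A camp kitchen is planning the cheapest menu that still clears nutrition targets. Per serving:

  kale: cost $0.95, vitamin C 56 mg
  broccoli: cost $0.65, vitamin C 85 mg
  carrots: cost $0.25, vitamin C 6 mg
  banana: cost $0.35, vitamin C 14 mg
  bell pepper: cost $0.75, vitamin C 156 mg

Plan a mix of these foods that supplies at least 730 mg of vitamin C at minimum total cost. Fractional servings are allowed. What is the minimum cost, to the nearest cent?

$3.51

Cost per mg of vitamin C: bell pepper $0.0048, broccoli $0.0076, kale $0.0170, banana $0.0250, carrots $0.0417.
With no serving limits, use only bell pepper: 730 mg / 156 mg = 4.679 servings × $0.75 = $3.51.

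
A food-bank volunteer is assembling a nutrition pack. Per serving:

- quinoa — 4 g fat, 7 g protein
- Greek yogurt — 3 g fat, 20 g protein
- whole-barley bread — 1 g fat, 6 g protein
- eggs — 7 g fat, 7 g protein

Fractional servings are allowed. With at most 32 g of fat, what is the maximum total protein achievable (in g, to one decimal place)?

213.3 g

Protein per g fat: Greek yogurt 6.667, whole-barley bread 6, quinoa 1.75, eggs 1.
With no serving limits, spend the whole fat allowance on Greek yogurt: 32 g / 3 g × 20 g = 213.3 g.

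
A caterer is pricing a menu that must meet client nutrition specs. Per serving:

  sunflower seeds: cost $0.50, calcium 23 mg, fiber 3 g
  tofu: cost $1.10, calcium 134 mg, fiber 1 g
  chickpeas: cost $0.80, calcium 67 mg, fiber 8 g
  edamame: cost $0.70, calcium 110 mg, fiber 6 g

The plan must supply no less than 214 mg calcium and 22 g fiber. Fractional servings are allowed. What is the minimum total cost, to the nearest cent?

$2.25

Compare the cost at each extreme point of the feasible region.
sunflower seeds only: max(214/23, 22/3) = 9.304 servings → $4.65.
tofu only: max(214/134, 22/1) = 22 servings → $24.20.
chickpeas only: max(214/67, 22/8) = 3.194 servings → $2.56.
edamame only: max(214/110, 22/6) = 3.667 servings → $2.57.
sunflower seeds + tofu with both tight: 7.214 servings and 0.3588 servings → $4.00.
sunflower seeds + chickpeas: intersection lies outside the first quadrant.
sunflower seeds + edamame with both tight: 5.917 servings and 0.7083 servings → $3.45.
tofu + chickpeas with both tight: 0.2368 servings and 2.72 servings → $2.44.
tofu + edamame: the both-tight solution has a negative serving — not a feasible corner.
chickpeas + edamame with both tight: 2.377 servings and 0.4979 servings → $2.25.
The minimum over all feasible corners is $2.25.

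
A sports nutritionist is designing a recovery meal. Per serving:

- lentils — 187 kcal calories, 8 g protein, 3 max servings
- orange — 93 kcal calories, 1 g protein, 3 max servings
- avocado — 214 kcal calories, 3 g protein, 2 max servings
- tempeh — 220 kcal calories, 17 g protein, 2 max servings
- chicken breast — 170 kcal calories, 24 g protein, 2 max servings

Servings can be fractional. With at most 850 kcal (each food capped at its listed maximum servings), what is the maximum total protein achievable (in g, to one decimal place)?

Protein per kcal: chicken breast 0.1412, tempeh 0.07727, lentils 0.04278, avocado 0.01402, orange 0.01075.
Take 2 servings of chicken breast: uses 340 kcal, +48.0 g protein (running total 48.0 g).
Take 2 servings of tempeh: uses 440 kcal, +34.0 g protein (running total 82.0 g).
Take 0.3743 servings of lentils: uses 70 kcal, +3.0 g protein (running total 85.0 g).
Filling greedily by protein-per-kcal is optimal for one linear limit, giving 85.0 g.

85.0 g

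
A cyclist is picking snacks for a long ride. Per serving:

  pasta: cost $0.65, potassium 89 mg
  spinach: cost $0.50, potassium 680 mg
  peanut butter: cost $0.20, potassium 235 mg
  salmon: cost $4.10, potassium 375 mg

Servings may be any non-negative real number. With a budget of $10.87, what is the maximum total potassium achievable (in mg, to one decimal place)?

Potassium per dollar: spinach 1360, peanut butter 1175, pasta 136.9, salmon 91.46.
With no serving limits, spend the whole cost allowance on spinach: $10.87 / $0.50 × 680 mg = 14783.2 mg.

14783.2 mg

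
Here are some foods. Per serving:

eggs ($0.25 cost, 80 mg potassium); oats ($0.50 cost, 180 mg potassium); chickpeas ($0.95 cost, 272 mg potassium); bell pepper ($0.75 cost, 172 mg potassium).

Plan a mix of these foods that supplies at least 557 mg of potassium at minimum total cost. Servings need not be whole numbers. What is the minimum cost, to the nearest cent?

Cost per mg of potassium: oats $0.0028, eggs $0.0031, chickpeas $0.0035, bell pepper $0.0044.
With no serving limits, use only oats: 557 mg / 180 mg = 3.094 servings × $0.50 = $1.55.

$1.55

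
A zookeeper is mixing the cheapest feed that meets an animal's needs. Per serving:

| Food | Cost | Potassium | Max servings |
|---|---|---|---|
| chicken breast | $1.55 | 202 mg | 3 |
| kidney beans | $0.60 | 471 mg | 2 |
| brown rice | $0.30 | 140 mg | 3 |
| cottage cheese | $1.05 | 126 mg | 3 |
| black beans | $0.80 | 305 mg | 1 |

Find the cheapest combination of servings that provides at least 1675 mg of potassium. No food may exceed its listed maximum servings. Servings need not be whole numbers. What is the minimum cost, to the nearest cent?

Cost per mg of potassium: kidney beans $0.0013, brown rice $0.0021, black beans $0.0026, chicken breast $0.0077, cottage cheese $0.0083.
Take 2 servings of kidney beans: +942.0 mg potassium for $1.20 (total $1.20, still need 733.0 mg).
Take 3 servings of brown rice: +420.0 mg potassium for $0.90 (total $2.10, still need 313.0 mg).
Take 1 serving of black beans: +305.0 mg potassium for $0.80 (total $2.90, still need 8.0 mg).
Take 0.0396 servings of chicken breast: +8.0 mg potassium for $0.06 (total $2.96, still need 0.0 mg).
Greedy by cheapest-per-mg is optimal for a single linear constraint, so the minimum cost is $2.96.

$2.96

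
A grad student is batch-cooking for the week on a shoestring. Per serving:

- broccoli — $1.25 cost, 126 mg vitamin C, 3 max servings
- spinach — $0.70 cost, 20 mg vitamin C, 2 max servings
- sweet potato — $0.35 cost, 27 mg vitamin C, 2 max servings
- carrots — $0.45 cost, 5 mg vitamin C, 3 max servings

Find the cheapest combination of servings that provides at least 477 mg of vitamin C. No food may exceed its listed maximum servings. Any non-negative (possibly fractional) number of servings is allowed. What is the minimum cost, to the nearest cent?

Cost per mg of vitamin C: broccoli $0.0099, sweet potato $0.0130, spinach $0.0350, carrots $0.0900.
Take 3 servings of broccoli: +378.0 mg vitamin C for $3.75 (total $3.75, still need 99.0 mg).
Take 2 servings of sweet potato: +54.0 mg vitamin C for $0.70 (total $4.45, still need 45.0 mg).
Take 2 servings of spinach: +40.0 mg vitamin C for $1.40 (total $5.85, still need 5.0 mg).
Take 1 serving of carrots: +5.0 mg vitamin C for $0.45 (total $6.30, still need 0.0 mg).
Filling from the cheapest source first is optimal under one linear minimum: $6.30.

$6.30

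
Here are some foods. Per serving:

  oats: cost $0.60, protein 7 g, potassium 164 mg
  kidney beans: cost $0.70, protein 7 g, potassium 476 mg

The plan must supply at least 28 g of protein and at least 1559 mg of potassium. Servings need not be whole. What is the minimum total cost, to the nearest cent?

$2.69

At the optimum either one food covers both requirements or two foods hit both targets exactly; no other combination can be cheaper.
oats only: max(28/7, 1559/164) = 9.506 servings → $5.70.
kidney beans only: max(28/7, 1559/476) = 4 servings → $2.80.
oats + kidney beans with both tight: 1.106 servings and 2.894 servings → $2.69.
Cheapest feasible corner: $2.69.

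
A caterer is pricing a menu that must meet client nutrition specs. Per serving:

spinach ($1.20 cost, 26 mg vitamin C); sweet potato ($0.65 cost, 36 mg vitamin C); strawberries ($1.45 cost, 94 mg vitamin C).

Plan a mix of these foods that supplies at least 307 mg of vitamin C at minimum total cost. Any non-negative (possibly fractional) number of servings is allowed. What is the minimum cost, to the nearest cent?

Cost per mg of vitamin C: strawberries $0.0154, sweet potato $0.0181, spinach $0.0462.
With no serving limits, use only strawberries: 307 mg / 94 mg = 3.266 servings × $1.45 = $4.74.

$4.74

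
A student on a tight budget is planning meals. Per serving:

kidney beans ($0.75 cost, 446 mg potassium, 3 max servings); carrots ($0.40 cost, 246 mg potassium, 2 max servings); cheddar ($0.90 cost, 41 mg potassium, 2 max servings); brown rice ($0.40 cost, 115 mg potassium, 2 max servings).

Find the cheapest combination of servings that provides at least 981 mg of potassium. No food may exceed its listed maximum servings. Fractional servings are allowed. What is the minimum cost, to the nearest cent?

Cost per mg of potassium: carrots $0.0016, kidney beans $0.0017, brown rice $0.0035, cheddar $0.0220.
Take 2 servings of carrots: +492.0 mg potassium for $0.80 (total $0.80, still need 489.0 mg).
Take 1.096 servings of kidney beans: +489.0 mg potassium for $0.82 (total $1.62, still need 0.0 mg).
Greedy by cheapest-per-mg is optimal for a single linear constraint, so the minimum cost is $1.62.

$1.62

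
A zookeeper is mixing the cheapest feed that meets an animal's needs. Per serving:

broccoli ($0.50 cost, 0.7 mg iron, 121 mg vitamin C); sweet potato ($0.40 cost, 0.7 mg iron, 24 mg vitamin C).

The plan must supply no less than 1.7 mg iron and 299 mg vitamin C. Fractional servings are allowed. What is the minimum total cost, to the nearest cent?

$1.24

This is a tiny linear program; its minimum lies at a vertex of the feasible set. List the vertices and price them.
broccoli only: max(1.7/0.7, 299/121) = 2.471 servings → $1.24.
sweet potato only: max(1.7/0.7, 299/24) = 12.46 servings → $4.98.
broccoli + sweet potato: intersection lies outside the first quadrant.
So the least-cost plan costs $1.24.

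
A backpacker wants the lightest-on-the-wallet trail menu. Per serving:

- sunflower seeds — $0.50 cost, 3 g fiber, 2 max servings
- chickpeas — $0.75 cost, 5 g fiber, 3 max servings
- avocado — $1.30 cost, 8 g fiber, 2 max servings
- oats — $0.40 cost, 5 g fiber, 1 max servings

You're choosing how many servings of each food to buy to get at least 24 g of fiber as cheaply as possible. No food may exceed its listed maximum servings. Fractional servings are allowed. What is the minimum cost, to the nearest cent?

Cost per g of fiber: oats $0.0800, chickpeas $0.1500, avocado $0.1625, sunflower seeds $0.1667.
Take 1 serving of oats: +5.0 g fiber for $0.40 (total $0.40, still need 19.0 g).
Take 3 servings of chickpeas: +15.0 g fiber for $2.25 (total $2.65, still need 4.0 g).
Take 0.5 servings of avocado: +4.0 g fiber for $0.65 (total $3.30, still need 0.0 g).
Filling from the cheapest source first is optimal under one linear minimum: $3.30.

$3.30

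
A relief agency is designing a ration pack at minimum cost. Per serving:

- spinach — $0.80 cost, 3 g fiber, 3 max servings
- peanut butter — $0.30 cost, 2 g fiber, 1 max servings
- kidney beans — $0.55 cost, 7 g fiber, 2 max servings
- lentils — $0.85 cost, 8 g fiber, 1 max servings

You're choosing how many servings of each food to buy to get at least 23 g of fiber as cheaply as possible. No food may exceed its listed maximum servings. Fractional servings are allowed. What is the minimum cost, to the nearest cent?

Cost per g of fiber: kidney beans $0.0786, lentils $0.1062, peanut butter $0.1500, spinach $0.2667.
Take 2 servings of kidney beans: +14.0 g fiber for $1.10 (total $1.10, still need 9.0 g).
Take 1 serving of lentils: +8.0 g fiber for $0.85 (total $1.95, still need 1.0 g).
Take 0.5 servings of peanut butter: +1.0 g fiber for $0.15 (total $2.10, still need 0.0 g).
Filling from the cheapest source first is optimal under one linear minimum: $2.10.

$2.10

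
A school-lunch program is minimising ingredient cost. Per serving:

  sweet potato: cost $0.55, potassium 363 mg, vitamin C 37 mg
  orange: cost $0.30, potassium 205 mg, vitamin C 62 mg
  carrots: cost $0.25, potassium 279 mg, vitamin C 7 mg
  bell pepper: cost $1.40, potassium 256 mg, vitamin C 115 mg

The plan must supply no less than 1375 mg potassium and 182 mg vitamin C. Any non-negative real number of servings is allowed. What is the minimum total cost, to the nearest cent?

With two linear requirements the optimum uses one or two foods; enumerate the corners.
sweet potato only: max(1375/363, 182/37) = 4.919 servings → $2.71.
orange only: max(1375/205, 182/62) = 6.707 servings → $2.01.
carrots only: max(1375/279, 182/7) = 26 servings → $6.50.
bell pepper only: max(1375/256, 182/115) = 5.371 servings → $7.52.
sweet potato + orange with both tight: 3.213 servings and 1.018 servings → $2.07.
sweet potato + carrots: intersection lies outside the first quadrant.
sweet potato + bell pepper with both tight: 3.456 servings and 0.4707 servings → $2.56.
orange + carrots with both tight: 2.594 servings and 3.022 servings → $1.53.
orange + bell pepper: intersection lies outside the first quadrant.
carrots + bell pepper with both tight: 3.682 servings and 1.358 servings → $2.82.
So the least-cost plan costs $1.53.

$1.53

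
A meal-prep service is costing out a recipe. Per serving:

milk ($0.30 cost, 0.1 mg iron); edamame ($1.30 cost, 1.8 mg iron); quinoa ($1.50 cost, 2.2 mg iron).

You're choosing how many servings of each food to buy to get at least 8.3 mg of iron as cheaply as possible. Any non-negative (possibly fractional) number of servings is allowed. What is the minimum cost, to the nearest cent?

$5.66

Cost per mg of iron: quinoa $0.6818, edamame $0.7222, milk $3.0000.
With no serving limits, use only quinoa: 8.3 mg / 2.2 mg = 3.773 servings × $1.50 = $5.66.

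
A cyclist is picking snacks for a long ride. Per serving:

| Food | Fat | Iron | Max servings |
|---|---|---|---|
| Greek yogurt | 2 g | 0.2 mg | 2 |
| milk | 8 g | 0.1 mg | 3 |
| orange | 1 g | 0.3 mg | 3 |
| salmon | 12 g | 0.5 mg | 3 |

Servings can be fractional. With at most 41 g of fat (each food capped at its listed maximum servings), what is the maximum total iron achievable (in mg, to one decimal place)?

2.7 mg

Iron per g fat: orange 0.3, Greek yogurt 0.1, salmon 0.04167, milk 0.0125.
Take 3 servings of orange: uses 3 g fat, +0.9 mg iron (running total 0.9 mg).
Take 2 servings of Greek yogurt: uses 4 g fat, +0.4 mg iron (running total 1.3 mg).
Take 2.833 servings of salmon: uses 34 g fat, +1.4 mg iron (running total 2.7 mg).
Filling greedily by iron-per-g fat is optimal for one linear limit, giving 2.7 mg.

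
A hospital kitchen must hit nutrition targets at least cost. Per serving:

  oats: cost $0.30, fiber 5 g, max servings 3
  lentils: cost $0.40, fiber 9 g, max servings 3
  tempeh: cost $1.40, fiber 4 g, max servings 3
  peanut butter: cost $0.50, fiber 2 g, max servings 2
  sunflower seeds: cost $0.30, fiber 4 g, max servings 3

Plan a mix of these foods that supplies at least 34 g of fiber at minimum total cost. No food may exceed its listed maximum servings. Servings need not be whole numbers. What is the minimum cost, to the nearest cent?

$1.62

Cost per g of fiber: lentils $0.0444, oats $0.0600, sunflower seeds $0.0750, peanut butter $0.2500, tempeh $0.3500.
Take 3 servings of lentils: +27.0 g fiber for $1.20 (total $1.20, still need 7.0 g).
Take 1.4 servings of oats: +7.0 g fiber for $0.42 (total $1.62, still need 0.0 g).
Filling from the cheapest source first is optimal under one linear minimum: $1.62.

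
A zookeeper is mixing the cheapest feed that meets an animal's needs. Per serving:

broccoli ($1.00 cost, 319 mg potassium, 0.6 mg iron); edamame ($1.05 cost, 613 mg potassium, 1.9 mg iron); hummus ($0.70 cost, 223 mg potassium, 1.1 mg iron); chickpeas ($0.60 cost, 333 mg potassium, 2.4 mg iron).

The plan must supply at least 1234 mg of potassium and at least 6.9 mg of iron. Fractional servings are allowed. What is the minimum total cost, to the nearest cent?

broccoli only: max(1234/319, 6.9/0.6) = 11.5 servings → $11.50.
edamame only: max(1234/613, 6.9/1.9) = 3.632 servings → $3.81.
hummus only: max(1234/223, 6.9/1.1) = 6.273 servings → $4.39.
chickpeas only: max(1234/333, 6.9/2.4) = 3.706 servings → $2.22.
broccoli + edamame: the both-tight solution has a negative serving — not a feasible corner.
broccoli + hummus: the both-tight solution has a negative serving — not a feasible corner.
broccoli + chickpeas with both tight: 1.173 servings and 2.582 servings → $2.72.
edamame + hummus: the both-tight solution has a negative serving — not a feasible corner.
edamame + chickpeas with both tight: 0.7918 servings and 2.248 servings → $2.18.
hummus + chickpeas with both tight: 3.931 servings and 1.073 servings → $3.40.
Cheapest feasible corner: $2.18.

$2.18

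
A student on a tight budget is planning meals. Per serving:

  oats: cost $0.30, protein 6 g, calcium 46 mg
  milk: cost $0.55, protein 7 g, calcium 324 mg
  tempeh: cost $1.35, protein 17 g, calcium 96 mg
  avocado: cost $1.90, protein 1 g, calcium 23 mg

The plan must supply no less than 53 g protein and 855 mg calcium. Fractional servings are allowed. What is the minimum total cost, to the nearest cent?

Two binding constraints pin down two serving amounts, so the optimal mix uses at most two foods. The candidates are each food alone (scaled to the tighter of protein/calcium) and each pair with both constraints tight.
oats only: max(53/6, 855/46) = 18.59 servings → $5.58.
milk only: max(53/7, 855/324) = 7.571 servings → $4.16.
tempeh only: max(53/17, 855/96) = 8.906 servings → $12.02.
avocado only: max(53/1, 855/23) = 53 servings → $100.70.
oats + milk with both tight: 6.897 servings and 1.66 servings → $2.98.
oats + tempeh: the both-tight solution has a negative serving — not a feasible corner.
oats + avocado with both tight: 3.957 servings and 29.26 servings → $56.78.
milk + tempeh with both tight: 1.953 servings and 2.313 servings → $4.20.
milk + avocado: the both-tight solution has a negative serving — not a feasible corner.
tempeh + avocado with both tight: 1.234 servings and 32.02 servings → $62.51.
The minimum over all feasible corners is $2.98.

$2.98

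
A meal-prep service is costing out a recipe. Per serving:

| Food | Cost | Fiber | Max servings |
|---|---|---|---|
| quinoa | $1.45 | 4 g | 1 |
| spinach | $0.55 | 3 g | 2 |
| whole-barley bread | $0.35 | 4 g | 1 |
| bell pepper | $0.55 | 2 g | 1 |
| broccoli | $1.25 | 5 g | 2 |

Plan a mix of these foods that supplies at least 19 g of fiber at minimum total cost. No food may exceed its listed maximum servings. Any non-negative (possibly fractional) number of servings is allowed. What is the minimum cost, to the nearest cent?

Cost per g of fiber: whole-barley bread $0.0875, spinach $0.1833, broccoli $0.2500, bell pepper $0.2750, quinoa $0.3625.
Take 1 serving of whole-barley bread: +4.0 g fiber for $0.35 (total $0.35, still need 15.0 g).
Take 2 servings of spinach: +6.0 g fiber for $1.10 (total $1.45, still need 9.0 g).
Take 1.8 servings of broccoli: +9.0 g fiber for $2.25 (total $3.70, still need 0.0 g).
Greedy by cheapest-per-g is optimal for a single linear constraint, so the minimum cost is $3.70.

$3.70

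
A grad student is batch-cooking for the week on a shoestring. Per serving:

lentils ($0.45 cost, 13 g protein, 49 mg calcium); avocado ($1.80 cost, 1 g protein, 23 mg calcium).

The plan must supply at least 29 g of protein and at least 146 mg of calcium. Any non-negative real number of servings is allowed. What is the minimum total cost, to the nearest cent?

$1.34

An LP optimum is at a vertex; with two nutrient constraints at most two foods are used. Check each candidate.
lentils only: max(29/13, 146/49) = 2.98 servings → $1.34.
avocado only: max(29/1, 146/23) = 29 servings → $52.20.
lentils + avocado with both tight: 2.084 servings and 1.908 servings → $4.37.
So the least-cost plan costs $1.34.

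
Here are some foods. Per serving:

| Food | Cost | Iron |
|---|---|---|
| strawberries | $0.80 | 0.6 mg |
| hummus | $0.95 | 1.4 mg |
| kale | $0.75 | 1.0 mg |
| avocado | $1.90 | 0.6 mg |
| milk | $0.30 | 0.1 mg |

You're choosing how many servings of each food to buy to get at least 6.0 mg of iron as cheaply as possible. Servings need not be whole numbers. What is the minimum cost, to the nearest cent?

Cost per mg of iron: hummus $0.6786, kale $0.7500, strawberries $1.3333, milk $3.0000, avocado $3.1667.
With no serving limits, use only hummus: 6.0 mg / 1.4 mg = 4.286 servings × $0.95 = $4.07.

$4.07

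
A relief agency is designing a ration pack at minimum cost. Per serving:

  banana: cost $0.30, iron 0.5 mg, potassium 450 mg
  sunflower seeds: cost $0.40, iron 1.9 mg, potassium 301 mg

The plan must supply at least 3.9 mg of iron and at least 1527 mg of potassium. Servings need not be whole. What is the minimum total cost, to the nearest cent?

$1.30

With two linear requirements the optimum uses one or two foods; enumerate the corners.
banana only: max(3.9/0.5, 1527/450) = 7.8 servings → $2.34.
sunflower seeds only: max(3.9/1.9, 1527/301) = 5.073 servings → $2.03.
banana + sunflower seeds with both tight: 2.452 servings and 1.407 servings → $1.30.
Cheapest feasible corner: $1.30.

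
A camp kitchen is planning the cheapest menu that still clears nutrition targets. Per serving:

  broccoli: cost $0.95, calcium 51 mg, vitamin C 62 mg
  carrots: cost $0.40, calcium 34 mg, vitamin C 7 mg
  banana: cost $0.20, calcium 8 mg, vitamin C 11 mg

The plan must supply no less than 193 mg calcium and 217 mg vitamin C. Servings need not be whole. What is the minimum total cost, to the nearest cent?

broccoli only: max(193/51, 217/62) = 3.784 servings → $3.60.
carrots only: max(193/34, 217/7) = 31 servings → $12.40.
banana only: max(193/8, 217/11) = 24.12 servings → $4.83.
broccoli + carrots with both tight: 3.442 servings and 0.5134 servings → $3.48.
broccoli + banana with both targets exact would need a negative amount; discard.
carrots + banana with both tight: 1.217 servings and 18.95 servings → $4.28.
The minimum over all feasible corners is $3.48.

$3.48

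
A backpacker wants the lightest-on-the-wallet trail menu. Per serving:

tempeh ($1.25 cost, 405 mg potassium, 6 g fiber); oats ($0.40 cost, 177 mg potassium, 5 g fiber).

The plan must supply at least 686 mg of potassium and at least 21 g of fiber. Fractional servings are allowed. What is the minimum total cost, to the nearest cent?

Minimising a linear cost over {potassium ≥ 686, fiber ≥ 21, servings ≥ 0} — the optimum is at a vertex, using one or two foods.
tempeh only: max(686/405, 21/6) = 3.5 servings → $4.38.
oats only: max(686/177, 21/5) = 4.2 servings → $1.68.
tempeh + oats with both targets exact would need a negative amount; discard.
The minimum over all feasible corners is $1.68.

$1.68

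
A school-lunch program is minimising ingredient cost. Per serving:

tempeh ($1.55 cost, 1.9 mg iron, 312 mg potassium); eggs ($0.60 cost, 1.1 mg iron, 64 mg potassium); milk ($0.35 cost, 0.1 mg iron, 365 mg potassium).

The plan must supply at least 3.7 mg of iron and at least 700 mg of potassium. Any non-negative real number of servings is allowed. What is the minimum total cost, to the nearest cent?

$2.42

tempeh only: max(3.7/1.9, 700/312) = 2.244 servings → $3.48.
eggs only: max(3.7/1.1, 700/64) = 10.94 servings → $6.56.
milk only: max(3.7/0.1, 700/365) = 37 servings → $12.95.
tempeh + eggs: the both-tight solution has a negative serving — not a feasible corner.
tempeh + milk with both tight: 1.933 servings and 0.2651 servings → $3.09.
eggs + milk with both tight: 3.241 servings and 1.35 servings → $2.42.
So the least-cost plan costs $2.42.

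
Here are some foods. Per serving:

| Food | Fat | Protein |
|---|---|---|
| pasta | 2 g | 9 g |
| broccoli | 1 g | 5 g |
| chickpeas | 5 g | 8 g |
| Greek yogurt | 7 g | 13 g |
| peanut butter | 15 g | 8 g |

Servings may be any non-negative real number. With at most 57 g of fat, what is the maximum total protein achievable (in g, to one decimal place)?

Protein per g fat: broccoli 5, pasta 4.5, Greek yogurt 1.857, chickpeas 1.6, peanut butter 0.5333.
With no serving limits, spend the whole fat allowance on broccoli: 57 g / 1 g × 5 g = 285.0 g.

285.0 g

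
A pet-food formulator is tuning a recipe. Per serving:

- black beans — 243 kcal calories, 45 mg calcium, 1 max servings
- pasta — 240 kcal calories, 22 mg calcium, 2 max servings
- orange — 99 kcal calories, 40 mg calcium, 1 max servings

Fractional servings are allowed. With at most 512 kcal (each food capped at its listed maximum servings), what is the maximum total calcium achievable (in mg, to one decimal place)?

Calcium per kcal: orange 0.404, black beans 0.1852, pasta 0.09167.
Take 1 serving of orange: uses 99 kcal, +40.0 mg calcium (running total 40.0 mg).
Take 1 serving of black beans: uses 243 kcal, +45.0 mg calcium (running total 85.0 mg).
Take 0.7083 servings of pasta: uses 170 kcal, +15.6 mg calcium (running total 100.6 mg).
Filling greedily by calcium-per-kcal is optimal for one linear limit, giving 100.6 mg.

100.6 mg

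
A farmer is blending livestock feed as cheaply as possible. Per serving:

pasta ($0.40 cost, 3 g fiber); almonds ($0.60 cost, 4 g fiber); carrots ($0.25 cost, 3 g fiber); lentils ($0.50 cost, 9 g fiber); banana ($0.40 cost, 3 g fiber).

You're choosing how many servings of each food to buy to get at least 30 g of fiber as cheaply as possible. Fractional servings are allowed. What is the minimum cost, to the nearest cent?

Cost per g of fiber: lentils $0.0556, carrots $0.0833, pasta $0.1333, banana $0.1333, almonds $0.1500.
With no serving limits, use only lentils: 30 g / 9 g = 3.333 servings × $0.50 = $1.67.

$1.67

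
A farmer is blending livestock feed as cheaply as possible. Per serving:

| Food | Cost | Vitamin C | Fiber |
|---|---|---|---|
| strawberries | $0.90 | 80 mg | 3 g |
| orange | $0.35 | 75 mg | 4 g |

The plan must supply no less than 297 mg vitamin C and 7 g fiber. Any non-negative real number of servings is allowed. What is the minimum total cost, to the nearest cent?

With two linear requirements the optimum uses one or two foods; enumerate the corners.
strawberries only: max(297/80, 7/3) = 3.712 servings → $3.34.
orange only: max(297/75, 7/4) = 3.96 servings → $1.39.
strawberries + orange: intersection lies outside the first quadrant.
The minimum over all feasible corners is $1.39.

$1.39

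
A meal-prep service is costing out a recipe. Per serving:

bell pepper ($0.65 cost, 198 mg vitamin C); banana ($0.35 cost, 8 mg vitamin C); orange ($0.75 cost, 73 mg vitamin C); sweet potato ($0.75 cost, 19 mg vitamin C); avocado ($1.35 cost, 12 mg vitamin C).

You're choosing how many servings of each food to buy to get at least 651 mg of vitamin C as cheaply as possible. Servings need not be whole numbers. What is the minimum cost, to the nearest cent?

$2.14

Cost per mg of vitamin C: bell pepper $0.0033, orange $0.0103, sweet potato $0.0395, banana $0.0437, avocado $0.1125.
With no serving limits, use only bell pepper: 651 mg / 198 mg = 3.288 servings × $0.65 = $2.14.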